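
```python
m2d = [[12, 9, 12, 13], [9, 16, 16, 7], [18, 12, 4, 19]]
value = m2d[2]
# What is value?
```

m2d has 3 rows. Row 2 is [18, 12, 4, 19].

[18, 12, 4, 19]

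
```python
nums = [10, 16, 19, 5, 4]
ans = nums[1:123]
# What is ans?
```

nums has length 5. The slice nums[1:123] selects indices [1, 2, 3, 4] (1->16, 2->19, 3->5, 4->4), giving [16, 19, 5, 4].

[16, 19, 5, 4]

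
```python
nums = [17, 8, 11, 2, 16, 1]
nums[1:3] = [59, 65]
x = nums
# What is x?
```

nums starts as [17, 8, 11, 2, 16, 1] (length 6). The slice nums[1:3] covers indices [1, 2] with values [8, 11]. Replacing that slice with [59, 65] (same length) produces [17, 59, 65, 2, 16, 1].

[17, 59, 65, 2, 16, 1]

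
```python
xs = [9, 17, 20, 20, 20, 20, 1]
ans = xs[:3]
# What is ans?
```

xs has length 7. The slice xs[:3] selects indices [0, 1, 2] (0->9, 1->17, 2->20), giving [9, 17, 20].

[9, 17, 20]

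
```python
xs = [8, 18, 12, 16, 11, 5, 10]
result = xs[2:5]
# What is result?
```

xs has length 7. The slice xs[2:5] selects indices [2, 3, 4] (2->12, 3->16, 4->11), giving [12, 16, 11].

[12, 16, 11]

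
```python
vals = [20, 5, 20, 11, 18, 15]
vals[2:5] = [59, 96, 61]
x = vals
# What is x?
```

vals starts as [20, 5, 20, 11, 18, 15] (length 6). The slice vals[2:5] covers indices [2, 3, 4] with values [20, 11, 18]. Replacing that slice with [59, 96, 61] (same length) produces [20, 5, 59, 96, 61, 15].

[20, 5, 59, 96, 61, 15]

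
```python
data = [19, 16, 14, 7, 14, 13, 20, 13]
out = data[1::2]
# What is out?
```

data has length 8. The slice data[1::2] selects indices [1, 3, 5, 7] (1->16, 3->7, 5->13, 7->13), giving [16, 7, 13, 13].

[16, 7, 13, 13]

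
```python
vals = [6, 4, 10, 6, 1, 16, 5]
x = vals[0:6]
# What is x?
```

vals has length 7. The slice vals[0:6] selects indices [0, 1, 2, 3, 4, 5] (0->6, 1->4, 2->10, 3->6, 4->1, 5->16), giving [6, 4, 10, 6, 1, 16].

[6, 4, 10, 6, 1, 16]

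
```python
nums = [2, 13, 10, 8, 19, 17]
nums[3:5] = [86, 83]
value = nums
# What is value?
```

nums starts as [2, 13, 10, 8, 19, 17] (length 6). The slice nums[3:5] covers indices [3, 4] with values [8, 19]. Replacing that slice with [86, 83] (same length) produces [2, 13, 10, 86, 83, 17].

[2, 13, 10, 86, 83, 17]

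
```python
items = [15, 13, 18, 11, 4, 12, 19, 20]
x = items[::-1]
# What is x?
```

items has length 8. The slice items[::-1] selects indices [7, 6, 5, 4, 3, 2, 1, 0] (7->20, 6->19, 5->12, 4->4, 3->11, 2->18, 1->13, 0->15), giving [20, 19, 12, 4, 11, 18, 13, 15].

[20, 19, 12, 4, 11, 18, 13, 15]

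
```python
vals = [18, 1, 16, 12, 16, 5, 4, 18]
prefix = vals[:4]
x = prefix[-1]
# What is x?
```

vals has length 8. The slice vals[:4] selects indices [0, 1, 2, 3] (0->18, 1->1, 2->16, 3->12), giving [18, 1, 16, 12]. So prefix = [18, 1, 16, 12]. Then prefix[-1] = 12.

12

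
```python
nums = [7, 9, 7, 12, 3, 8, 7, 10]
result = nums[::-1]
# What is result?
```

nums has length 8. The slice nums[::-1] selects indices [7, 6, 5, 4, 3, 2, 1, 0] (7->10, 6->7, 5->8, 4->3, 3->12, 2->7, 1->9, 0->7), giving [10, 7, 8, 3, 12, 7, 9, 7].

[10, 7, 8, 3, 12, 7, 9, 7]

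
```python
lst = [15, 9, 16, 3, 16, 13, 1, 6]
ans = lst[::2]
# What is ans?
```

lst has length 8. The slice lst[::2] selects indices [0, 2, 4, 6] (0->15, 2->16, 4->16, 6->1), giving [15, 16, 16, 1].

[15, 16, 16, 1]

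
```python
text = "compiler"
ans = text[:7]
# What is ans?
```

text has length 8. The slice text[:7] selects indices [0, 1, 2, 3, 4, 5, 6] (0->'c', 1->'o', 2->'m', 3->'p', 4->'i', 5->'l', 6->'e'), giving 'compile'.

'compile'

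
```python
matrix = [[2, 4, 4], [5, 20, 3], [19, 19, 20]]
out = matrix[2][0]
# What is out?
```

matrix[2] = [19, 19, 20]. Taking column 0 of that row yields 19.

19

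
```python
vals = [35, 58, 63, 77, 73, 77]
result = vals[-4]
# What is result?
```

vals has length 6. Negative index -4 maps to positive index 6 + (-4) = 2. vals[2] = 63.

63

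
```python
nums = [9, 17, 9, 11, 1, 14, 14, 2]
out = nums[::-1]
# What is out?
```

nums has length 8. The slice nums[::-1] selects indices [7, 6, 5, 4, 3, 2, 1, 0] (7->2, 6->14, 5->14, 4->1, 3->11, 2->9, 1->17, 0->9), giving [2, 14, 14, 1, 11, 9, 17, 9].

[2, 14, 14, 1, 11, 9, 17, 9]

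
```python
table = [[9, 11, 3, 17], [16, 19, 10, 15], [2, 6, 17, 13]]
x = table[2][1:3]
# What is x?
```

table[2] = [2, 6, 17, 13]. table[2] has length 4. The slice table[2][1:3] selects indices [1, 2] (1->6, 2->17), giving [6, 17].

[6, 17]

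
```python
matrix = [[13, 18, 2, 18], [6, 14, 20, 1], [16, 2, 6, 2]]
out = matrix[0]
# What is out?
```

matrix has 3 rows. Row 0 is [13, 18, 2, 18].

[13, 18, 2, 18]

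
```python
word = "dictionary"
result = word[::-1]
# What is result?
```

word has length 10. The slice word[::-1] selects indices [9, 8, 7, 6, 5, 4, 3, 2, 1, 0] (9->'y', 8->'r', 7->'a', 6->'n', 5->'o', 4->'i', 3->'t', 2->'c', 1->'i', 0->'d'), giving 'yranoitcid'.

'yranoitcid'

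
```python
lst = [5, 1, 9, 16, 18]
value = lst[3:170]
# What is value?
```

lst has length 5. The slice lst[3:170] selects indices [3, 4] (3->16, 4->18), giving [16, 18].

[16, 18]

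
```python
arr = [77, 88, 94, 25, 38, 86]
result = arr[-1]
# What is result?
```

arr has length 6. Negative index -1 maps to positive index 6 + (-1) = 5. arr[5] = 86.

86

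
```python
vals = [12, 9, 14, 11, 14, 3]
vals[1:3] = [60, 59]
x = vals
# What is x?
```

vals starts as [12, 9, 14, 11, 14, 3] (length 6). The slice vals[1:3] covers indices [1, 2] with values [9, 14]. Replacing that slice with [60, 59] (same length) produces [12, 60, 59, 11, 14, 3].

[12, 60, 59, 11, 14, 3]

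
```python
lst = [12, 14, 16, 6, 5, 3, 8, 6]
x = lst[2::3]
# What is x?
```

lst has length 8. The slice lst[2::3] selects indices [2, 5] (2->16, 5->3), giving [16, 3].

[16, 3]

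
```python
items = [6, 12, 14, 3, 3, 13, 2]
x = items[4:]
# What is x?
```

items has length 7. The slice items[4:] selects indices [4, 5, 6] (4->3, 5->13, 6->2), giving [3, 13, 2].

[3, 13, 2]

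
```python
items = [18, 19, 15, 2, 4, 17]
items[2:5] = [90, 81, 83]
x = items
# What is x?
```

items starts as [18, 19, 15, 2, 4, 17] (length 6). The slice items[2:5] covers indices [2, 3, 4] with values [15, 2, 4]. Replacing that slice with [90, 81, 83] (same length) produces [18, 19, 90, 81, 83, 17].

[18, 19, 90, 81, 83, 17]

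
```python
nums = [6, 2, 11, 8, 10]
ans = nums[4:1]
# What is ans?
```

nums has length 5. The slice nums[4:1] resolves to an empty index range, so the result is [].

[]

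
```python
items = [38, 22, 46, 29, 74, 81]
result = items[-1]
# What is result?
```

items has length 6. Negative index -1 maps to positive index 6 + (-1) = 5. items[5] = 81.

81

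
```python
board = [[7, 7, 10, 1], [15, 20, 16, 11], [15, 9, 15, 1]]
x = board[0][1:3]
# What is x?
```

board[0] = [7, 7, 10, 1]. board[0] has length 4. The slice board[0][1:3] selects indices [1, 2] (1->7, 2->10), giving [7, 10].

[7, 10]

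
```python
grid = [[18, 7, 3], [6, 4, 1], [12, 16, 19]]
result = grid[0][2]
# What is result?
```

grid[0] = [18, 7, 3]. Taking column 2 of that row yields 3.

3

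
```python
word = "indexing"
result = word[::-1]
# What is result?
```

word has length 8. The slice word[::-1] selects indices [7, 6, 5, 4, 3, 2, 1, 0] (7->'g', 6->'n', 5->'i', 4->'x', 3->'e', 2->'d', 1->'n', 0->'i'), giving 'gnixedni'.

'gnixedni'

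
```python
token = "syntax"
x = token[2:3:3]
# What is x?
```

token has length 6. The slice token[2:3:3] selects indices [2] (2->'n'), giving 'n'.

'n'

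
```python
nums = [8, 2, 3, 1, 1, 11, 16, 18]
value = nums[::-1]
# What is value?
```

nums has length 8. The slice nums[::-1] selects indices [7, 6, 5, 4, 3, 2, 1, 0] (7->18, 6->16, 5->11, 4->1, 3->1, 2->3, 1->2, 0->8), giving [18, 16, 11, 1, 1, 3, 2, 8].

[18, 16, 11, 1, 1, 3, 2, 8]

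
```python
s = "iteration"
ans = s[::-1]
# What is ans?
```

s has length 9. The slice s[::-1] selects indices [8, 7, 6, 5, 4, 3, 2, 1, 0] (8->'n', 7->'o', 6->'i', 5->'t', 4->'a', 3->'r', 2->'e', 1->'t', 0->'i'), giving 'noitareti'.

'noitareti'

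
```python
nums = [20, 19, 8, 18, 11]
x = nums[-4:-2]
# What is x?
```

nums has length 5. The slice nums[-4:-2] selects indices [1, 2] (1->19, 2->8), giving [19, 8].

[19, 8]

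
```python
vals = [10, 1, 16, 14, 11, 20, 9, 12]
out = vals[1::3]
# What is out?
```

vals has length 8. The slice vals[1::3] selects indices [1, 4, 7] (1->1, 4->11, 7->12), giving [1, 11, 12].

[1, 11, 12]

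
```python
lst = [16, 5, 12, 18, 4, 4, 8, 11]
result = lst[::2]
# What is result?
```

lst has length 8. The slice lst[::2] selects indices [0, 2, 4, 6] (0->16, 2->12, 4->4, 6->8), giving [16, 12, 4, 8].

[16, 12, 4, 8]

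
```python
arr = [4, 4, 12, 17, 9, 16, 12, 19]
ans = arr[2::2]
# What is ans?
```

arr has length 8. The slice arr[2::2] selects indices [2, 4, 6] (2->12, 4->9, 6->12), giving [12, 9, 12].

[12, 9, 12]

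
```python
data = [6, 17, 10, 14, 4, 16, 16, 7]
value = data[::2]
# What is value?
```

data has length 8. The slice data[::2] selects indices [0, 2, 4, 6] (0->6, 2->10, 4->4, 6->16), giving [6, 10, 4, 16].

[6, 10, 4, 16]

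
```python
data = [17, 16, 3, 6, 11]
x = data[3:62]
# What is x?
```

data has length 5. The slice data[3:62] selects indices [3, 4] (3->6, 4->11), giving [6, 11].

[6, 11]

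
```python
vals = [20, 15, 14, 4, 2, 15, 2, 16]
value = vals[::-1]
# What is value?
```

vals has length 8. The slice vals[::-1] selects indices [7, 6, 5, 4, 3, 2, 1, 0] (7->16, 6->2, 5->15, 4->2, 3->4, 2->14, 1->15, 0->20), giving [16, 2, 15, 2, 4, 14, 15, 20].

[16, 2, 15, 2, 4, 14, 15, 20]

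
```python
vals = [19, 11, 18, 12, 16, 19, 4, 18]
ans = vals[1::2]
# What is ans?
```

vals has length 8. The slice vals[1::2] selects indices [1, 3, 5, 7] (1->11, 3->12, 5->19, 7->18), giving [11, 12, 19, 18].

[11, 12, 19, 18]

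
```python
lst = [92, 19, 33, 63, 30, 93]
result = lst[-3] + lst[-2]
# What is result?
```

lst has length 6. Negative index -3 maps to positive index 6 + (-3) = 3. lst[3] = 63.
lst has length 6. Negative index -2 maps to positive index 6 + (-2) = 4. lst[4] = 30.
Sum: 63 + 30 = 93.

93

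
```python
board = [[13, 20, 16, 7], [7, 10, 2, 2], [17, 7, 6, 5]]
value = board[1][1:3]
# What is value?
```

board[1] = [7, 10, 2, 2]. board[1] has length 4. The slice board[1][1:3] selects indices [1, 2] (1->10, 2->2), giving [10, 2].

[10, 2]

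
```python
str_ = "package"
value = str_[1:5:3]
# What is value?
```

str_ has length 7. The slice str_[1:5:3] selects indices [1, 4] (1->'a', 4->'a'), giving 'aa'.

'aa'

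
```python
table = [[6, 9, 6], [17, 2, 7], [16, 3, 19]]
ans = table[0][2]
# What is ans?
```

table[0] = [6, 9, 6]. Taking column 2 of that row yields 6.

6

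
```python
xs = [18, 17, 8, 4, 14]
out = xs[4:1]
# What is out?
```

xs has length 5. The slice xs[4:1] resolves to an empty index range, so the result is [].

[]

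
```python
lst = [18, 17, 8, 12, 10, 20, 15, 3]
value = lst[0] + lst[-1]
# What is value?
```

lst has length 8. lst[0] = 18.
lst has length 8. Negative index -1 maps to positive index 8 + (-1) = 7. lst[7] = 3.
Sum: 18 + 3 = 21.

21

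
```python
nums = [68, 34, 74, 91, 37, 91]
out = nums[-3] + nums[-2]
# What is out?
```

nums has length 6. Negative index -3 maps to positive index 6 + (-3) = 3. nums[3] = 91.
nums has length 6. Negative index -2 maps to positive index 6 + (-2) = 4. nums[4] = 37.
Sum: 91 + 37 = 128.

128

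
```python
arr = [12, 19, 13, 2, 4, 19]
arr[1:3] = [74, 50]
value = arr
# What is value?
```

arr starts as [12, 19, 13, 2, 4, 19] (length 6). The slice arr[1:3] covers indices [1, 2] with values [19, 13]. Replacing that slice with [74, 50] (same length) produces [12, 74, 50, 2, 4, 19].

[12, 74, 50, 2, 4, 19]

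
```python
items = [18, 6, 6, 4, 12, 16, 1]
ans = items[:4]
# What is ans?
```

items has length 7. The slice items[:4] selects indices [0, 1, 2, 3] (0->18, 1->6, 2->6, 3->4), giving [18, 6, 6, 4].

[18, 6, 6, 4]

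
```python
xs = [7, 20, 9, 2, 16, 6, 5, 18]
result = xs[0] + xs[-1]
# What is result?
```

xs has length 8. xs[0] = 7.
xs has length 8. Negative index -1 maps to positive index 8 + (-1) = 7. xs[7] = 18.
Sum: 7 + 18 = 25.

25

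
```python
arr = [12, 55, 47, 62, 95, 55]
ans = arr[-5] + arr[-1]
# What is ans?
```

arr has length 6. Negative index -5 maps to positive index 6 + (-5) = 1. arr[1] = 55.
arr has length 6. Negative index -1 maps to positive index 6 + (-1) = 5. arr[5] = 55.
Sum: 55 + 55 = 110.

110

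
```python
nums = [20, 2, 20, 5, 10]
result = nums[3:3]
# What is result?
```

nums has length 5. The slice nums[3:3] resolves to an empty index range, so the result is [].

[]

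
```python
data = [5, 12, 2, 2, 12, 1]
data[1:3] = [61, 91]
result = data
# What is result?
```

data starts as [5, 12, 2, 2, 12, 1] (length 6). The slice data[1:3] covers indices [1, 2] with values [12, 2]. Replacing that slice with [61, 91] (same length) produces [5, 61, 91, 2, 12, 1].

[5, 61, 91, 2, 12, 1]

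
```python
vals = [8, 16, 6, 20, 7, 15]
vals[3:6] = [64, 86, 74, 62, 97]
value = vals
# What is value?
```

vals starts as [8, 16, 6, 20, 7, 15] (length 6). The slice vals[3:6] covers indices [3, 4, 5] with values [20, 7, 15]. Replacing that slice with [64, 86, 74, 62, 97] (different length) produces [8, 16, 6, 64, 86, 74, 62, 97].

[8, 16, 6, 64, 86, 74, 62, 97]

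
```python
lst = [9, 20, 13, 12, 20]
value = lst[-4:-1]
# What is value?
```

lst has length 5. The slice lst[-4:-1] selects indices [1, 2, 3] (1->20, 2->13, 3->12), giving [20, 13, 12].

[20, 13, 12]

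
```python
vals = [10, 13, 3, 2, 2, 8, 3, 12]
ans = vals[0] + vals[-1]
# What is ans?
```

vals has length 8. vals[0] = 10.
vals has length 8. Negative index -1 maps to positive index 8 + (-1) = 7. vals[7] = 12.
Sum: 10 + 12 = 22.

22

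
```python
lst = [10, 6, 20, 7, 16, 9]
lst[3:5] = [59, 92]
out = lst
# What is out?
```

lst starts as [10, 6, 20, 7, 16, 9] (length 6). The slice lst[3:5] covers indices [3, 4] with values [7, 16]. Replacing that slice with [59, 92] (same length) produces [10, 6, 20, 59, 92, 9].

[10, 6, 20, 59, 92, 9]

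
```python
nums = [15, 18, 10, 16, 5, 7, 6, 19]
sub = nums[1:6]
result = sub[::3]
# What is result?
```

nums has length 8. The slice nums[1:6] selects indices [1, 2, 3, 4, 5] (1->18, 2->10, 3->16, 4->5, 5->7), giving [18, 10, 16, 5, 7]. So sub = [18, 10, 16, 5, 7]. sub has length 5. The slice sub[::3] selects indices [0, 3] (0->18, 3->5), giving [18, 5].

[18, 5]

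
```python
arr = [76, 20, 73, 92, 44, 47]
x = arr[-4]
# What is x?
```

arr has length 6. Negative index -4 maps to positive index 6 + (-4) = 2. arr[2] = 73.

73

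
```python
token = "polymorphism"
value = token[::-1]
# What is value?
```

token has length 12. The slice token[::-1] selects indices [11, 10, 9, 8, 7, 6, 5, 4, 3, 2, 1, 0] (11->'m', 10->'s', 9->'i', 8->'h', 7->'p', 6->'r', 5->'o', 4->'m', 3->'y', 2->'l', 1->'o', 0->'p'), giving 'msihpromylop'.

'msihpromylop'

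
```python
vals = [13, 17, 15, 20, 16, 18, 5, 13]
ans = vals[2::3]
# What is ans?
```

vals has length 8. The slice vals[2::3] selects indices [2, 5] (2->15, 5->18), giving [15, 18].

[15, 18]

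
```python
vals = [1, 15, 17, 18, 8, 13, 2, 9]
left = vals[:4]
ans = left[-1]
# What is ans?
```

vals has length 8. The slice vals[:4] selects indices [0, 1, 2, 3] (0->1, 1->15, 2->17, 3->18), giving [1, 15, 17, 18]. So left = [1, 15, 17, 18]. Then left[-1] = 18.

18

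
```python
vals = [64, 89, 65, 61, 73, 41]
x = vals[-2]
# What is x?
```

vals has length 6. Negative index -2 maps to positive index 6 + (-2) = 4. vals[4] = 73.

73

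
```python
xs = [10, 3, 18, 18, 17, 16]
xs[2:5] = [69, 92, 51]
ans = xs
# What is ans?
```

xs starts as [10, 3, 18, 18, 17, 16] (length 6). The slice xs[2:5] covers indices [2, 3, 4] with values [18, 18, 17]. Replacing that slice with [69, 92, 51] (same length) produces [10, 3, 69, 92, 51, 16].

[10, 3, 69, 92, 51, 16]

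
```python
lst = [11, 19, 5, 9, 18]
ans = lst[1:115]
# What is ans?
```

lst has length 5. The slice lst[1:115] selects indices [1, 2, 3, 4] (1->19, 2->5, 3->9, 4->18), giving [19, 5, 9, 18].

[19, 5, 9, 18]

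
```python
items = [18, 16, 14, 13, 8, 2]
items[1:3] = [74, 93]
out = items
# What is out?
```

items starts as [18, 16, 14, 13, 8, 2] (length 6). The slice items[1:3] covers indices [1, 2] with values [16, 14]. Replacing that slice with [74, 93] (same length) produces [18, 74, 93, 13, 8, 2].

[18, 74, 93, 13, 8, 2]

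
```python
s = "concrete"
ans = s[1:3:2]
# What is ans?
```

s has length 8. The slice s[1:3:2] selects indices [1] (1->'o'), giving 'o'.

'o'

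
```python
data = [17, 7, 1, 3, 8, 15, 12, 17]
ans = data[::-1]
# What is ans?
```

data has length 8. The slice data[::-1] selects indices [7, 6, 5, 4, 3, 2, 1, 0] (7->17, 6->12, 5->15, 4->8, 3->3, 2->1, 1->7, 0->17), giving [17, 12, 15, 8, 3, 1, 7, 17].

[17, 12, 15, 8, 3, 1, 7, 17]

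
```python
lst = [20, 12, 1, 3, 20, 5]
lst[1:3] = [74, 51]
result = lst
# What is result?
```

lst starts as [20, 12, 1, 3, 20, 5] (length 6). The slice lst[1:3] covers indices [1, 2] with values [12, 1]. Replacing that slice with [74, 51] (same length) produces [20, 74, 51, 3, 20, 5].

[20, 74, 51, 3, 20, 5]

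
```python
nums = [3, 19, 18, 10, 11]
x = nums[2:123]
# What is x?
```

nums has length 5. The slice nums[2:123] selects indices [2, 3, 4] (2->18, 3->10, 4->11), giving [18, 10, 11].

[18, 10, 11]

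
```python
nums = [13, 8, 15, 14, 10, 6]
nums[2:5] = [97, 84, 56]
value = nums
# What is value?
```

nums starts as [13, 8, 15, 14, 10, 6] (length 6). The slice nums[2:5] covers indices [2, 3, 4] with values [15, 14, 10]. Replacing that slice with [97, 84, 56] (same length) produces [13, 8, 97, 84, 56, 6].

[13, 8, 97, 84, 56, 6]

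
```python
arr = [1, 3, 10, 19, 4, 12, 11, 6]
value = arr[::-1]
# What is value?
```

arr has length 8. The slice arr[::-1] selects indices [7, 6, 5, 4, 3, 2, 1, 0] (7->6, 6->11, 5->12, 4->4, 3->19, 2->10, 1->3, 0->1), giving [6, 11, 12, 4, 19, 10, 3, 1].

[6, 11, 12, 4, 19, 10, 3, 1]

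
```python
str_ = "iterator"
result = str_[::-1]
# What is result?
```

str_ has length 8. The slice str_[::-1] selects indices [7, 6, 5, 4, 3, 2, 1, 0] (7->'r', 6->'o', 5->'t', 4->'a', 3->'r', 2->'e', 1->'t', 0->'i'), giving 'rotareti'.

'rotareti'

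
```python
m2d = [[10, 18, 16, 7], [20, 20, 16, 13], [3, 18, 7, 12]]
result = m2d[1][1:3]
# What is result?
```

m2d[1] = [20, 20, 16, 13]. m2d[1] has length 4. The slice m2d[1][1:3] selects indices [1, 2] (1->20, 2->16), giving [20, 16].

[20, 16]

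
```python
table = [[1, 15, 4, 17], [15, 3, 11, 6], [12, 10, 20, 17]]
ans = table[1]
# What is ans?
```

table has 3 rows. Row 1 is [15, 3, 11, 6].

[15, 3, 11, 6]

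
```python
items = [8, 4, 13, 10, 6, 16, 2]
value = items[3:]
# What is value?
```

items has length 7. The slice items[3:] selects indices [3, 4, 5, 6] (3->10, 4->6, 5->16, 6->2), giving [10, 6, 16, 2].

[10, 6, 16, 2]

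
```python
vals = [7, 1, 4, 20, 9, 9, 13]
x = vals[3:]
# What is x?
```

vals has length 7. The slice vals[3:] selects indices [3, 4, 5, 6] (3->20, 4->9, 5->9, 6->13), giving [20, 9, 9, 13].

[20, 9, 9, 13]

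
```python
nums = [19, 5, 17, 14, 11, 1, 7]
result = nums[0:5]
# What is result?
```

nums has length 7. The slice nums[0:5] selects indices [0, 1, 2, 3, 4] (0->19, 1->5, 2->17, 3->14, 4->11), giving [19, 5, 17, 14, 11].

[19, 5, 17, 14, 11]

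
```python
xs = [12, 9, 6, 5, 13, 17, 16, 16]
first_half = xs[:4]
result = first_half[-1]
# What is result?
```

xs has length 8. The slice xs[:4] selects indices [0, 1, 2, 3] (0->12, 1->9, 2->6, 3->5), giving [12, 9, 6, 5]. So first_half = [12, 9, 6, 5]. Then first_half[-1] = 5.

5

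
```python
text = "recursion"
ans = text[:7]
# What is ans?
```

text has length 9. The slice text[:7] selects indices [0, 1, 2, 3, 4, 5, 6] (0->'r', 1->'e', 2->'c', 3->'u', 4->'r', 5->'s', 6->'i'), giving 'recursi'.

'recursi'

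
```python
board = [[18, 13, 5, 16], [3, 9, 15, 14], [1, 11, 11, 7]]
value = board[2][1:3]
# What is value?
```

board[2] = [1, 11, 11, 7]. board[2] has length 4. The slice board[2][1:3] selects indices [1, 2] (1->11, 2->11), giving [11, 11].

[11, 11]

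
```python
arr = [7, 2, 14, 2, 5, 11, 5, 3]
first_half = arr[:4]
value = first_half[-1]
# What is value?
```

arr has length 8. The slice arr[:4] selects indices [0, 1, 2, 3] (0->7, 1->2, 2->14, 3->2), giving [7, 2, 14, 2]. So first_half = [7, 2, 14, 2]. Then first_half[-1] = 2.

2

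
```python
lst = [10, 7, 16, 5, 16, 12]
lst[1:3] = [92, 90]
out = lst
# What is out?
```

lst starts as [10, 7, 16, 5, 16, 12] (length 6). The slice lst[1:3] covers indices [1, 2] with values [7, 16]. Replacing that slice with [92, 90] (same length) produces [10, 92, 90, 5, 16, 12].

[10, 92, 90, 5, 16, 12]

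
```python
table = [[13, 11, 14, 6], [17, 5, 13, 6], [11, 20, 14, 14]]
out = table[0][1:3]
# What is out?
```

table[0] = [13, 11, 14, 6]. table[0] has length 4. The slice table[0][1:3] selects indices [1, 2] (1->11, 2->14), giving [11, 14].

[11, 14]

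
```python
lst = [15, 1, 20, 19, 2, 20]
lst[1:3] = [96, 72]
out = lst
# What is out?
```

lst starts as [15, 1, 20, 19, 2, 20] (length 6). The slice lst[1:3] covers indices [1, 2] with values [1, 20]. Replacing that slice with [96, 72] (same length) produces [15, 96, 72, 19, 2, 20].

[15, 96, 72, 19, 2, 20]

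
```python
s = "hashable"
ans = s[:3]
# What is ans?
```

s has length 8. The slice s[:3] selects indices [0, 1, 2] (0->'h', 1->'a', 2->'s'), giving 'has'.

'has'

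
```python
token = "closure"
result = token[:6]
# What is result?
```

token has length 7. The slice token[:6] selects indices [0, 1, 2, 3, 4, 5] (0->'c', 1->'l', 2->'o', 3->'s', 4->'u', 5->'r'), giving 'closur'.

'closur'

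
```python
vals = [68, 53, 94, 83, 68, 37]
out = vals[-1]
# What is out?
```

vals has length 6. Negative index -1 maps to positive index 6 + (-1) = 5. vals[5] = 37.

37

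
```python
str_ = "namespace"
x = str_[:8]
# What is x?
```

str_ has length 9. The slice str_[:8] selects indices [0, 1, 2, 3, 4, 5, 6, 7] (0->'n', 1->'a', 2->'m', 3->'e', 4->'s', 5->'p', 6->'a', 7->'c'), giving 'namespac'.

'namespac'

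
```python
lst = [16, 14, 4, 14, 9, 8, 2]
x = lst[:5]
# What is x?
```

lst has length 7. The slice lst[:5] selects indices [0, 1, 2, 3, 4] (0->16, 1->14, 2->4, 3->14, 4->9), giving [16, 14, 4, 14, 9].

[16, 14, 4, 14, 9]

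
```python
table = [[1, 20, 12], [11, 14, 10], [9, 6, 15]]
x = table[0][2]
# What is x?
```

table[0] = [1, 20, 12]. Taking column 2 of that row yields 12.

12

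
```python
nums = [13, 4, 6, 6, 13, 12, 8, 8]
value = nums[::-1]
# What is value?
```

nums has length 8. The slice nums[::-1] selects indices [7, 6, 5, 4, 3, 2, 1, 0] (7->8, 6->8, 5->12, 4->13, 3->6, 2->6, 1->4, 0->13), giving [8, 8, 12, 13, 6, 6, 4, 13].

[8, 8, 12, 13, 6, 6, 4, 13]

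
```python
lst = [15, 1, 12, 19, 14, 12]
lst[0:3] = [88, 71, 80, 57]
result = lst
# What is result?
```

lst starts as [15, 1, 12, 19, 14, 12] (length 6). The slice lst[0:3] covers indices [0, 1, 2] with values [15, 1, 12]. Replacing that slice with [88, 71, 80, 57] (different length) produces [88, 71, 80, 57, 19, 14, 12].

[88, 71, 80, 57, 19, 14, 12]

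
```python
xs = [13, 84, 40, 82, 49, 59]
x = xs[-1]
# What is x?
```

xs has length 6. Negative index -1 maps to positive index 6 + (-1) = 5. xs[5] = 59.

59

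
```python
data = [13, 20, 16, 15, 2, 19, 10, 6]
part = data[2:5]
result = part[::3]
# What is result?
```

data has length 8. The slice data[2:5] selects indices [2, 3, 4] (2->16, 3->15, 4->2), giving [16, 15, 2]. So part = [16, 15, 2]. part has length 3. The slice part[::3] selects indices [0] (0->16), giving [16].

[16]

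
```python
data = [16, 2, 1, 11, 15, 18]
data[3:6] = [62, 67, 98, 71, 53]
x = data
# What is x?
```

data starts as [16, 2, 1, 11, 15, 18] (length 6). The slice data[3:6] covers indices [3, 4, 5] with values [11, 15, 18]. Replacing that slice with [62, 67, 98, 71, 53] (different length) produces [16, 2, 1, 62, 67, 98, 71, 53].

[16, 2, 1, 62, 67, 98, 71, 53]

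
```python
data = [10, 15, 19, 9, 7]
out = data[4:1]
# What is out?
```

data has length 5. The slice data[4:1] resolves to an empty index range, so the result is [].

[]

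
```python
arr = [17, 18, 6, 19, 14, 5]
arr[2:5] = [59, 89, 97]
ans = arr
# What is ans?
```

arr starts as [17, 18, 6, 19, 14, 5] (length 6). The slice arr[2:5] covers indices [2, 3, 4] with values [6, 19, 14]. Replacing that slice with [59, 89, 97] (same length) produces [17, 18, 59, 89, 97, 5].

[17, 18, 59, 89, 97, 5]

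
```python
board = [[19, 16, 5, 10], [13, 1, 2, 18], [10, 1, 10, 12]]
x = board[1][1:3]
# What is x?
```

board[1] = [13, 1, 2, 18]. board[1] has length 4. The slice board[1][1:3] selects indices [1, 2] (1->1, 2->2), giving [1, 2].

[1, 2]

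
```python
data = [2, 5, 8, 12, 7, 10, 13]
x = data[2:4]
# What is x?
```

data has length 7. The slice data[2:4] selects indices [2, 3] (2->8, 3->12), giving [8, 12].

[8, 12]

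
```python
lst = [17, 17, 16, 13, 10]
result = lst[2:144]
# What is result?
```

lst has length 5. The slice lst[2:144] selects indices [2, 3, 4] (2->16, 3->13, 4->10), giving [16, 13, 10].

[16, 13, 10]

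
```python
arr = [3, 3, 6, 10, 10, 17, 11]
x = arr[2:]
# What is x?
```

arr has length 7. The slice arr[2:] selects indices [2, 3, 4, 5, 6] (2->6, 3->10, 4->10, 5->17, 6->11), giving [6, 10, 10, 17, 11].

[6, 10, 10, 17, 11]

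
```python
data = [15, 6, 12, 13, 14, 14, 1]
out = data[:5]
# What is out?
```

data has length 7. The slice data[:5] selects indices [0, 1, 2, 3, 4] (0->15, 1->6, 2->12, 3->13, 4->14), giving [15, 6, 12, 13, 14].

[15, 6, 12, 13, 14]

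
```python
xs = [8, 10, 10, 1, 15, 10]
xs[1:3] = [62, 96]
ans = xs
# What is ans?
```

xs starts as [8, 10, 10, 1, 15, 10] (length 6). The slice xs[1:3] covers indices [1, 2] with values [10, 10]. Replacing that slice with [62, 96] (same length) produces [8, 62, 96, 1, 15, 10].

[8, 62, 96, 1, 15, 10]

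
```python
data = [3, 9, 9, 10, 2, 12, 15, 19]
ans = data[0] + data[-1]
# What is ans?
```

data has length 8. data[0] = 3.
data has length 8. Negative index -1 maps to positive index 8 + (-1) = 7. data[7] = 19.
Sum: 3 + 19 = 22.

22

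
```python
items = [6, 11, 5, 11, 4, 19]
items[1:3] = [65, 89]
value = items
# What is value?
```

items starts as [6, 11, 5, 11, 4, 19] (length 6). The slice items[1:3] covers indices [1, 2] with values [11, 5]. Replacing that slice with [65, 89] (same length) produces [6, 65, 89, 11, 4, 19].

[6, 65, 89, 11, 4, 19]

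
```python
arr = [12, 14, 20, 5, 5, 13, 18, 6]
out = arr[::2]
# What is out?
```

arr has length 8. The slice arr[::2] selects indices [0, 2, 4, 6] (0->12, 2->20, 4->5, 6->18), giving [12, 20, 5, 18].

[12, 20, 5, 18]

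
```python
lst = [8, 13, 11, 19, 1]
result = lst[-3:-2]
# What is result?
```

lst has length 5. The slice lst[-3:-2] selects indices [2] (2->11), giving [11].

[11]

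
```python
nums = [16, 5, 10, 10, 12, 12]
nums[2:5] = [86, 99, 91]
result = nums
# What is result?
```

nums starts as [16, 5, 10, 10, 12, 12] (length 6). The slice nums[2:5] covers indices [2, 3, 4] with values [10, 10, 12]. Replacing that slice with [86, 99, 91] (same length) produces [16, 5, 86, 99, 91, 12].

[16, 5, 86, 99, 91, 12]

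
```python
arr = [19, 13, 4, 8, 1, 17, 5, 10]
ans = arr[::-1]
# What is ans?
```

arr has length 8. The slice arr[::-1] selects indices [7, 6, 5, 4, 3, 2, 1, 0] (7->10, 6->5, 5->17, 4->1, 3->8, 2->4, 1->13, 0->19), giving [10, 5, 17, 1, 8, 4, 13, 19].

[10, 5, 17, 1, 8, 4, 13, 19]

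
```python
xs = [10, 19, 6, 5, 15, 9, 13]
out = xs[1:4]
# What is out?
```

xs has length 7. The slice xs[1:4] selects indices [1, 2, 3] (1->19, 2->6, 3->5), giving [19, 6, 5].

[19, 6, 5]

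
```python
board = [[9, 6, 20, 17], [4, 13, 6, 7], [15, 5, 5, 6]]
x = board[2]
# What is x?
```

board has 3 rows. Row 2 is [15, 5, 5, 6].

[15, 5, 5, 6]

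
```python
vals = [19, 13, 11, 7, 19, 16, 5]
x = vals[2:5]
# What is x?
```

vals has length 7. The slice vals[2:5] selects indices [2, 3, 4] (2->11, 3->7, 4->19), giving [11, 7, 19].

[11, 7, 19]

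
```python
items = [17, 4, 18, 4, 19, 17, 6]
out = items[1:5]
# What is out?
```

items has length 7. The slice items[1:5] selects indices [1, 2, 3, 4] (1->4, 2->18, 3->4, 4->19), giving [4, 18, 4, 19].

[4, 18, 4, 19]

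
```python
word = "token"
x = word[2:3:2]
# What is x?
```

word has length 5. The slice word[2:3:2] selects indices [2] (2->'k'), giving 'k'.

'k'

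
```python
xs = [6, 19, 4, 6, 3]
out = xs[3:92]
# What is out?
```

xs has length 5. The slice xs[3:92] selects indices [3, 4] (3->6, 4->3), giving [6, 3].

[6, 3]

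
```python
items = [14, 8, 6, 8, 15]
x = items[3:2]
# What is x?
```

items has length 5. The slice items[3:2] resolves to an empty index range, so the result is [].

[]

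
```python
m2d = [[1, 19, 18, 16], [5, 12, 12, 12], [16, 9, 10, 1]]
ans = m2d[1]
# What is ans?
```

m2d has 3 rows. Row 1 is [5, 12, 12, 12].

[5, 12, 12, 12]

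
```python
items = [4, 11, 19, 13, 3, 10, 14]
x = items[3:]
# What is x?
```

items has length 7. The slice items[3:] selects indices [3, 4, 5, 6] (3->13, 4->3, 5->10, 6->14), giving [13, 3, 10, 14].

[13, 3, 10, 14]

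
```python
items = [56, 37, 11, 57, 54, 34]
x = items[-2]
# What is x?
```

items has length 6. Negative index -2 maps to positive index 6 + (-2) = 4. items[4] = 54.

54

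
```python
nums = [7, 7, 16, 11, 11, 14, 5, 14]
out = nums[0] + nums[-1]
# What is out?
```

nums has length 8. nums[0] = 7.
nums has length 8. Negative index -1 maps to positive index 8 + (-1) = 7. nums[7] = 14.
Sum: 7 + 14 = 21.

21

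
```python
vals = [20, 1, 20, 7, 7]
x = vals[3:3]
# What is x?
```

vals has length 5. The slice vals[3:3] resolves to an empty index range, so the result is [].

[]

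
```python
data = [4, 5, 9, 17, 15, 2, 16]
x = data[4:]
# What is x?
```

data has length 7. The slice data[4:] selects indices [4, 5, 6] (4->15, 5->2, 6->16), giving [15, 2, 16].

[15, 2, 16]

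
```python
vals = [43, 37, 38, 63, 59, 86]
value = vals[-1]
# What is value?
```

vals has length 6. Negative index -1 maps to positive index 6 + (-1) = 5. vals[5] = 86.

86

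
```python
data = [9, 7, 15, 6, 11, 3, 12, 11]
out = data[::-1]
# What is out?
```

data has length 8. The slice data[::-1] selects indices [7, 6, 5, 4, 3, 2, 1, 0] (7->11, 6->12, 5->3, 4->11, 3->6, 2->15, 1->7, 0->9), giving [11, 12, 3, 11, 6, 15, 7, 9].

[11, 12, 3, 11, 6, 15, 7, 9]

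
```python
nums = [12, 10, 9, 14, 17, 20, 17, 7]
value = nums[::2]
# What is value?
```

nums has length 8. The slice nums[::2] selects indices [0, 2, 4, 6] (0->12, 2->9, 4->17, 6->17), giving [12, 9, 17, 17].

[12, 9, 17, 17]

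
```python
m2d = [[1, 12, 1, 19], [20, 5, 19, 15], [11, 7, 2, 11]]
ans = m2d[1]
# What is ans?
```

m2d has 3 rows. Row 1 is [20, 5, 19, 15].

[20, 5, 19, 15]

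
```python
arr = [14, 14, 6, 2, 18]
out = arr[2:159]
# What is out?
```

arr has length 5. The slice arr[2:159] selects indices [2, 3, 4] (2->6, 3->2, 4->18), giving [6, 2, 18].

[6, 2, 18]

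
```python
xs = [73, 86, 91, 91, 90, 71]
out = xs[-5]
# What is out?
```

xs has length 6. Negative index -5 maps to positive index 6 + (-5) = 1. xs[1] = 86.

86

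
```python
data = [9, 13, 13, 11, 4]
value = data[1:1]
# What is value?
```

data has length 5. The slice data[1:1] resolves to an empty index range, so the result is [].

[]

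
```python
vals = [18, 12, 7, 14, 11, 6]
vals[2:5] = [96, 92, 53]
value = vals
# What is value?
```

vals starts as [18, 12, 7, 14, 11, 6] (length 6). The slice vals[2:5] covers indices [2, 3, 4] with values [7, 14, 11]. Replacing that slice with [96, 92, 53] (same length) produces [18, 12, 96, 92, 53, 6].

[18, 12, 96, 92, 53, 6]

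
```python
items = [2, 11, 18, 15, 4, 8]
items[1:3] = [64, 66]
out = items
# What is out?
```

items starts as [2, 11, 18, 15, 4, 8] (length 6). The slice items[1:3] covers indices [1, 2] with values [11, 18]. Replacing that slice with [64, 66] (same length) produces [2, 64, 66, 15, 4, 8].

[2, 64, 66, 15, 4, 8]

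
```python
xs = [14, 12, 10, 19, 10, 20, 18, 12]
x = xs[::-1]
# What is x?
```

xs has length 8. The slice xs[::-1] selects indices [7, 6, 5, 4, 3, 2, 1, 0] (7->12, 6->18, 5->20, 4->10, 3->19, 2->10, 1->12, 0->14), giving [12, 18, 20, 10, 19, 10, 12, 14].

[12, 18, 20, 10, 19, 10, 12, 14]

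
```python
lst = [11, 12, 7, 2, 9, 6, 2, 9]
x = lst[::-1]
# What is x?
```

lst has length 8. The slice lst[::-1] selects indices [7, 6, 5, 4, 3, 2, 1, 0] (7->9, 6->2, 5->6, 4->9, 3->2, 2->7, 1->12, 0->11), giving [9, 2, 6, 9, 2, 7, 12, 11].

[9, 2, 6, 9, 2, 7, 12, 11]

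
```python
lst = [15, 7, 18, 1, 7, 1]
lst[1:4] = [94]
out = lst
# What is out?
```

lst starts as [15, 7, 18, 1, 7, 1] (length 6). The slice lst[1:4] covers indices [1, 2, 3] with values [7, 18, 1]. Replacing that slice with [94] (different length) produces [15, 94, 7, 1].

[15, 94, 7, 1]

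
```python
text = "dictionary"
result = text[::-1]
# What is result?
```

text has length 10. The slice text[::-1] selects indices [9, 8, 7, 6, 5, 4, 3, 2, 1, 0] (9->'y', 8->'r', 7->'a', 6->'n', 5->'o', 4->'i', 3->'t', 2->'c', 1->'i', 0->'d'), giving 'yranoitcid'.

'yranoitcid'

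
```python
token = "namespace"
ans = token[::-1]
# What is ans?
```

token has length 9. The slice token[::-1] selects indices [8, 7, 6, 5, 4, 3, 2, 1, 0] (8->'e', 7->'c', 6->'a', 5->'p', 4->'s', 3->'e', 2->'m', 1->'a', 0->'n'), giving 'ecapseman'.

'ecapseman'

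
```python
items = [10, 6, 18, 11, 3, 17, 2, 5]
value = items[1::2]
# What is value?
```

items has length 8. The slice items[1::2] selects indices [1, 3, 5, 7] (1->6, 3->11, 5->17, 7->5), giving [6, 11, 17, 5].

[6, 11, 17, 5]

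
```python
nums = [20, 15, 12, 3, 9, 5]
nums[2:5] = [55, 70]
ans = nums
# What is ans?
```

nums starts as [20, 15, 12, 3, 9, 5] (length 6). The slice nums[2:5] covers indices [2, 3, 4] with values [12, 3, 9]. Replacing that slice with [55, 70] (different length) produces [20, 15, 55, 70, 5].

[20, 15, 55, 70, 5]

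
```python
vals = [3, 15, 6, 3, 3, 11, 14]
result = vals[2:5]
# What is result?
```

vals has length 7. The slice vals[2:5] selects indices [2, 3, 4] (2->6, 3->3, 4->3), giving [6, 3, 3].

[6, 3, 3]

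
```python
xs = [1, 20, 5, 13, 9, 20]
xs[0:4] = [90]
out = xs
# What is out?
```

xs starts as [1, 20, 5, 13, 9, 20] (length 6). The slice xs[0:4] covers indices [0, 1, 2, 3] with values [1, 20, 5, 13]. Replacing that slice with [90] (different length) produces [90, 9, 20].

[90, 9, 20]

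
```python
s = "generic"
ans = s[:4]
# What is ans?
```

s has length 7. The slice s[:4] selects indices [0, 1, 2, 3] (0->'g', 1->'e', 2->'n', 3->'e'), giving 'gene'.

'gene'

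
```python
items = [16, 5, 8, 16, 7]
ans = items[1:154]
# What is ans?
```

items has length 5. The slice items[1:154] selects indices [1, 2, 3, 4] (1->5, 2->8, 3->16, 4->7), giving [5, 8, 16, 7].

[5, 8, 16, 7]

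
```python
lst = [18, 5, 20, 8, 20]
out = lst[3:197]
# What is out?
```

lst has length 5. The slice lst[3:197] selects indices [3, 4] (3->8, 4->20), giving [8, 20].

[8, 20]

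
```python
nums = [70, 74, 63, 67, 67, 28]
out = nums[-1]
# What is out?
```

nums has length 6. Negative index -1 maps to positive index 6 + (-1) = 5. nums[5] = 28.

28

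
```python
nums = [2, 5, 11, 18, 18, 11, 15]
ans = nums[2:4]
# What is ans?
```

nums has length 7. The slice nums[2:4] selects indices [2, 3] (2->11, 3->18), giving [11, 18].

[11, 18]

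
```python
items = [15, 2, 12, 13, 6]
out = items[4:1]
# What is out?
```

items has length 5. The slice items[4:1] resolves to an empty index range, so the result is [].

[]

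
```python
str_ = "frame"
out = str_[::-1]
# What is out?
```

str_ has length 5. The slice str_[::-1] selects indices [4, 3, 2, 1, 0] (4->'e', 3->'m', 2->'a', 1->'r', 0->'f'), giving 'emarf'.

'emarf'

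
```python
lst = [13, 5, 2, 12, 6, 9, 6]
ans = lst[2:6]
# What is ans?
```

lst has length 7. The slice lst[2:6] selects indices [2, 3, 4, 5] (2->2, 3->12, 4->6, 5->9), giving [2, 12, 6, 9].

[2, 12, 6, 9]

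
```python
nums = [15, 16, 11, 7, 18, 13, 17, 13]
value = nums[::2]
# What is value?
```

nums has length 8. The slice nums[::2] selects indices [0, 2, 4, 6] (0->15, 2->11, 4->18, 6->17), giving [15, 11, 18, 17].

[15, 11, 18, 17]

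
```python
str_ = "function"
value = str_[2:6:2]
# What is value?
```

str_ has length 8. The slice str_[2:6:2] selects indices [2, 4] (2->'n', 4->'t'), giving 'nt'.

'nt'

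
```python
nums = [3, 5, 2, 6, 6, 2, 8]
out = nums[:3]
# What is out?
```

nums has length 7. The slice nums[:3] selects indices [0, 1, 2] (0->3, 1->5, 2->2), giving [3, 5, 2].

[3, 5, 2]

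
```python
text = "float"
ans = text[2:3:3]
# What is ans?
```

text has length 5. The slice text[2:3:3] selects indices [2] (2->'o'), giving 'o'.

'o'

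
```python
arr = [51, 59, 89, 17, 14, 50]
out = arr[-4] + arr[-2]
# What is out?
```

arr has length 6. Negative index -4 maps to positive index 6 + (-4) = 2. arr[2] = 89.
arr has length 6. Negative index -2 maps to positive index 6 + (-2) = 4. arr[4] = 14.
Sum: 89 + 14 = 103.

103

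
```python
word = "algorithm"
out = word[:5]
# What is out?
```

word has length 9. The slice word[:5] selects indices [0, 1, 2, 3, 4] (0->'a', 1->'l', 2->'g', 3->'o', 4->'r'), giving 'algor'.

'algor'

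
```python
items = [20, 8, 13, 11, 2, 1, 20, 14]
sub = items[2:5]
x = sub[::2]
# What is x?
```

items has length 8. The slice items[2:5] selects indices [2, 3, 4] (2->13, 3->11, 4->2), giving [13, 11, 2]. So sub = [13, 11, 2]. sub has length 3. The slice sub[::2] selects indices [0, 2] (0->13, 2->2), giving [13, 2].

[13, 2]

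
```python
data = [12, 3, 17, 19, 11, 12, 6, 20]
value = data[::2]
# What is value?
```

data has length 8. The slice data[::2] selects indices [0, 2, 4, 6] (0->12, 2->17, 4->11, 6->6), giving [12, 17, 11, 6].

[12, 17, 11, 6]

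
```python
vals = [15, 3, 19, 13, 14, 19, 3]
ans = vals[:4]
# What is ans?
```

vals has length 7. The slice vals[:4] selects indices [0, 1, 2, 3] (0->15, 1->3, 2->19, 3->13), giving [15, 3, 19, 13].

[15, 3, 19, 13]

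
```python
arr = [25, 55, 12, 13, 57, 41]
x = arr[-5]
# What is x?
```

arr has length 6. Negative index -5 maps to positive index 6 + (-5) = 1. arr[1] = 55.

55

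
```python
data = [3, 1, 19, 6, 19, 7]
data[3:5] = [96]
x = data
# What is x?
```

data starts as [3, 1, 19, 6, 19, 7] (length 6). The slice data[3:5] covers indices [3, 4] with values [6, 19]. Replacing that slice with [96] (different length) produces [3, 1, 19, 96, 7].

[3, 1, 19, 96, 7]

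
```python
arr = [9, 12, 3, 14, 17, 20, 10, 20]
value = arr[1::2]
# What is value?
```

arr has length 8. The slice arr[1::2] selects indices [1, 3, 5, 7] (1->12, 3->14, 5->20, 7->20), giving [12, 14, 20, 20].

[12, 14, 20, 20]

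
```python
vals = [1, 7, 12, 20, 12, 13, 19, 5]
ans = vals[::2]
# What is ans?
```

vals has length 8. The slice vals[::2] selects indices [0, 2, 4, 6] (0->1, 2->12, 4->12, 6->19), giving [1, 12, 12, 19].

[1, 12, 12, 19]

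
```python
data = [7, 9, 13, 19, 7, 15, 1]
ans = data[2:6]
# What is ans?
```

data has length 7. The slice data[2:6] selects indices [2, 3, 4, 5] (2->13, 3->19, 4->7, 5->15), giving [13, 19, 7, 15].

[13, 19, 7, 15]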